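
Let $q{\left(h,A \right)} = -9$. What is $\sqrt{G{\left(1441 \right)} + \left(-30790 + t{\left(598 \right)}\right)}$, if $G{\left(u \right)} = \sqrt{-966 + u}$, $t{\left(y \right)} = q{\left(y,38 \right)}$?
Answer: $\sqrt{-30799 + 5 \sqrt{19}} \approx 175.43 i$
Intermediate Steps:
$t{\left(y \right)} = -9$
$\sqrt{G{\left(1441 \right)} + \left(-30790 + t{\left(598 \right)}\right)} = \sqrt{\sqrt{-966 + 1441} - 30799} = \sqrt{\sqrt{475} - 30799} = \sqrt{5 \sqrt{19} - 30799} = \sqrt{-30799 + 5 \sqrt{19}}$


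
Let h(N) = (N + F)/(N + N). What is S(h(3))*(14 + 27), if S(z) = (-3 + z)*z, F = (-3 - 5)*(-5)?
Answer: 44075/36 ≈ 1224.3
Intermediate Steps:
F = 40 (F = -8*(-5) = 40)
h(N) = (40 + N)/(2*N) (h(N) = (N + 40)/(N + N) = (40 + N)/((2*N)) = (40 + N)*(1/(2*N)) = (40 + N)/(2*N))
S(z) = z*(-3 + z)
S(h(3))*(14 + 27) = (((½)*(40 + 3)/3)*(-3 + (½)*(40 + 3)/3))*(14 + 27) = (((½)*(⅓)*43)*(-3 + (½)*(⅓)*43))*41 = (43*(-3 + 43/6)/6)*41 = ((43/6)*(25/6))*41 = (1075/36)*41 = 44075/36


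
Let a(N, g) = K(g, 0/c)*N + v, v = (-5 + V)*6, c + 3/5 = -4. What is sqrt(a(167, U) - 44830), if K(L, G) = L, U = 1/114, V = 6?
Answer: 7*I*sqrt(11888034)/114 ≈ 211.71*I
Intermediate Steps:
c = -23/5 (c = -3/5 - 4 = -23/5 ≈ -4.6000)
U = 1/114 ≈ 0.0087719
v = 6 (v = (-5 + 6)*6 = 1*6 = 6)
a(N, g) = 6 + N*g (a(N, g) = g*N + 6 = N*g + 6 = 6 + N*g)
sqrt(a(167, U) - 44830) = sqrt((6 + 167*(1/114)) - 44830) = sqrt((6 + 167/114) - 44830) = sqrt(851/114 - 44830) = sqrt(-5109769/114) = 7*I*sqrt(11888034)/114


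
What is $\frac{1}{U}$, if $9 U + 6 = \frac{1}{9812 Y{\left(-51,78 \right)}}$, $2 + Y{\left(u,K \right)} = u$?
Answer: $- \frac{4680324}{3120217} \approx -1.5$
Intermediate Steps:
$Y{\left(u,K \right)} = -2 + u$
$U = - \frac{3120217}{4680324}$ ($U = - \frac{2}{3} + \frac{\frac{1}{9812} \frac{1}{-2 - 51}}{9} = - \frac{2}{3} + \frac{\frac{1}{9812} \frac{1}{-53}}{9} = - \frac{2}{3} + \frac{\frac{1}{9812} \left(- \frac{1}{53}\right)}{9} = - \frac{2}{3} + \frac{1}{9} \left(- \frac{1}{520036}\right) = - \frac{2}{3} - \frac{1}{4680324} = - \frac{3120217}{4680324} \approx -0.66667$)
$\frac{1}{U} = \frac{1}{- \frac{3120217}{4680324}} = - \frac{4680324}{3120217}$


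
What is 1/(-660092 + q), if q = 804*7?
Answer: -1/654464 ≈ -1.5280e-6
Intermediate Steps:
q = 5628
1/(-660092 + q) = 1/(-660092 + 5628) = 1/(-654464) = -1/654464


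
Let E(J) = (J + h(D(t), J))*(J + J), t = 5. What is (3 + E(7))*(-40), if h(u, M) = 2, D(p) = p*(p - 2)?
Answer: -5160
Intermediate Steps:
D(p) = p*(-2 + p)
E(J) = 2*J*(2 + J) (E(J) = (J + 2)*(J + J) = (2 + J)*(2*J) = 2*J*(2 + J))
(3 + E(7))*(-40) = (3 + 2*7*(2 + 7))*(-40) = (3 + 2*7*9)*(-40) = (3 + 126)*(-40) = 129*(-40) = -5160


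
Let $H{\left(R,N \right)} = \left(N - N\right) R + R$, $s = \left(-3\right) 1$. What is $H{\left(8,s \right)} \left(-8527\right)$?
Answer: $-68216$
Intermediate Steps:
$s = -3$
$H{\left(R,N \right)} = R$ ($H{\left(R,N \right)} = 0 R + R = 0 + R = R$)
$H{\left(8,s \right)} \left(-8527\right) = 8 \left(-8527\right) = -68216$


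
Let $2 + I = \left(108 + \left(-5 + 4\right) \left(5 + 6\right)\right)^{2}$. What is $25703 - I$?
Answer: $16296$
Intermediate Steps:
$I = 9407$ ($I = -2 + \left(108 + \left(-5 + 4\right) \left(5 + 6\right)\right)^{2} = -2 + \left(108 - 11\right)^{2} = -2 + 97^{2} = -2 + 9409 = 9407$)
$25703 - I = 25703 - 9407 = 16296$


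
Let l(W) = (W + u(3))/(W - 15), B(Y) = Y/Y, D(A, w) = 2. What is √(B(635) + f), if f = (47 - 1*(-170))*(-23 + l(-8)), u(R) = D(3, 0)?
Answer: 2*I*√652441/23 ≈ 70.238*I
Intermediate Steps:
u(R) = 2
B(Y) = 1
l(W) = (2 + W)/(-15 + W) (l(W) = (W + 2)/(W - 15) = (2 + W)/(-15 + W))
f = -113491/23 (f = (47 - 1*(-170))*(-23 + (2 - 8)/(-15 - 8)) = (47 + 170)*(-23 - 6/(-23)) = 217*(-23 - 1/23*(-6)) = 217*(-23 + 6/23) = 217*(-523/23) = -113491/23 ≈ -4934.4)
√(B(635) + f) = √(1 - 113491/23) = √(-113468/23) = 2*I*√652441/23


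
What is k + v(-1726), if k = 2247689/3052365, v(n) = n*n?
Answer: 9093229562429/3052365 ≈ 2.9791e+6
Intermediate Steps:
v(n) = n²
k = 2247689/3052365 (k = 2247689*(1/3052365) = 2247689/3052365 ≈ 0.73638)
k + v(-1726) = 2247689/3052365 + (-1726)² = 2247689/3052365 + 2979076 = 9093229562429/3052365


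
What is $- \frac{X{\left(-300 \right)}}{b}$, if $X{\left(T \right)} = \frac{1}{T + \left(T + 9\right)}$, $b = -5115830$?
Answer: $- \frac{1}{3023455530} \approx -3.3075 \cdot 10^{-10}$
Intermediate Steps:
$X{\left(T \right)} = \frac{1}{9 + 2 T}$ ($X{\left(T \right)} = \frac{1}{T + \left(9 + T\right)} = \frac{1}{9 + 2 T}$)
$- \frac{X{\left(-300 \right)}}{b} = - \frac{1}{\left(9 + 2 \left(-300\right)\right) \left(-5115830\right)} = - \frac{-1}{\left(9 - 600\right) 5115830} = - \frac{-1}{\left(-591\right) 5115830} = - \frac{\left(-1\right) \left(-1\right)}{591 \cdot 5115830} = \left(-1\right) \frac{1}{3023455530} = - \frac{1}{3023455530}$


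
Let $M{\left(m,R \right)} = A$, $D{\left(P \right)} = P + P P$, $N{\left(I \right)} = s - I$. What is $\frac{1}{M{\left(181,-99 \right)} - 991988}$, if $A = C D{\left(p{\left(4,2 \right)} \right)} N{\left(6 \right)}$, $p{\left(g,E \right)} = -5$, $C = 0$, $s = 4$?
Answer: $- \frac{1}{991988} \approx -1.0081 \cdot 10^{-6}$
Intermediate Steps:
$N{\left(I \right)} = 4 - I$
$D{\left(P \right)} = P + P^{2}$
$A = 0$ ($A = 0 \left(- 5 \left(1 - 5\right)\right) \left(4 - 6\right) = 0 \left(\left(-5\right) \left(-4\right)\right) \left(4 - 6\right) = 0 \cdot 20 \left(-2\right) = 0 \left(-2\right) = 0$)
$M{\left(m,R \right)} = 0$
$\frac{1}{M{\left(181,-99 \right)} - 991988} = \frac{1}{0 - 991988} = \frac{1}{-991988} = - \frac{1}{991988}$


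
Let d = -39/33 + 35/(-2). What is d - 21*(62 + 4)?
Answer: -30903/22 ≈ -1404.7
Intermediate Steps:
d = -411/22 (d = -39*1/33 + 35*(-½) = -13/11 - 35/2 = -411/22 ≈ -18.682)
d - 21*(62 + 4) = -411/22 - 21*(62 + 4) = -411/22 - 21*66 = -411/22 - 1386 = -30903/22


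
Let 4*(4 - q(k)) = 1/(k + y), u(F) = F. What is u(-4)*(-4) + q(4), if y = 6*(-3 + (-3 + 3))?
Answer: 1121/56 ≈ 20.018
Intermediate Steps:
y = -18 (y = 6*(-3 + 0) = 6*(-3) = -18)
q(k) = 4 - 1/(4*(-18 + k)) (q(k) = 4 - 1/(4*(k - 18)) = 4 - 1/(4*(-18 + k)))
u(-4)*(-4) + q(4) = -4*(-4) + (-289 + 16*4)/(4*(-18 + 4)) = 16 + (¼)*(-289 + 64)/(-14) = 16 + (¼)*(-1/14)*(-225) = 16 + 225/56 = 1121/56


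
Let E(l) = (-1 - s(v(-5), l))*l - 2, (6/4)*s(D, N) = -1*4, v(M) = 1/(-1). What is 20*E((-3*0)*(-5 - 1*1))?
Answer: -40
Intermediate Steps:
v(M) = -1
s(D, N) = -8/3 (s(D, N) = 2*(-1*4)/3 = (⅔)*(-4) = -8/3)
E(l) = -2 + 5*l/3 (E(l) = (-1 - 1*(-8/3))*l - 2 = (-1 + 8/3)*l - 2 = 5*l/3 - 2 = -2 + 5*l/3)
20*E((-3*0)*(-5 - 1*1)) = 20*(-2 + 5*((-3*0)*(-5 - 1*1))/3) = 20*(-2 + 5*(0*(-5 - 1))/3) = 20*(-2 + 5*(0*(-6))/3) = 20*(-2 + (5/3)*0) = 20*(-2 + 0) = 20*(-2) = -40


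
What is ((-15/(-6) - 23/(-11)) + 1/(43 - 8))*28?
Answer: 7114/55 ≈ 129.35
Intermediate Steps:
((-15/(-6) - 23/(-11)) + 1/(43 - 8))*28 = ((-15*(-⅙) - 23*(-1/11)) + 1/35)*28 = ((5/2 + 23/11) + 1/35)*28 = (101/22 + 1/35)*28 = (3557/770)*28 = 7114/55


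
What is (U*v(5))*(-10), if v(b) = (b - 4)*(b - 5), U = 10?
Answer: 0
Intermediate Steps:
v(b) = (-5 + b)*(-4 + b) (v(b) = (-4 + b)*(-5 + b) = (-5 + b)*(-4 + b))
(U*v(5))*(-10) = (10*(20 + 5**2 - 9*5))*(-10) = (10*(20 + 25 - 45))*(-10) = (10*0)*(-10) = 0*(-10) = 0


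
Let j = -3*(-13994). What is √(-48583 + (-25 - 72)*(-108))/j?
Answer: I*√38107/41982 ≈ 0.0046499*I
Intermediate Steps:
j = 41982
√(-48583 + (-25 - 72)*(-108))/j = √(-48583 + (-25 - 72)*(-108))/41982 = √(-48583 - 97*(-108))*(1/41982) = √(-48583 + 10476)*(1/41982) = √(-38107)*(1/41982) = (I*√38107)*(1/41982) = I*√38107/41982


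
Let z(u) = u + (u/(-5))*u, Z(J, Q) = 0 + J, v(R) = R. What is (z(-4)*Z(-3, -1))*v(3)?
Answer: 324/5 ≈ 64.800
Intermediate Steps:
Z(J, Q) = J
z(u) = u - u²/5 (z(u) = u + (u*(-⅕))*u = u + (-u/5)*u = u - u²/5)
(z(-4)*Z(-3, -1))*v(3) = (((⅕)*(-4)*(5 - 1*(-4)))*(-3))*3 = (((⅕)*(-4)*(5 + 4))*(-3))*3 = (((⅕)*(-4)*9)*(-3))*3 = -36/5*(-3)*3 = (108/5)*3 = 324/5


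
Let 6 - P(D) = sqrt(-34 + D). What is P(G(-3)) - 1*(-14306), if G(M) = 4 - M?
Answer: 14312 - 3*I*sqrt(3) ≈ 14312.0 - 5.1962*I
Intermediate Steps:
P(D) = 6 - sqrt(-34 + D)
P(G(-3)) - 1*(-14306) = (6 - sqrt(-34 + (4 - 1*(-3)))) - 1*(-14306) = (6 - sqrt(-34 + (4 + 3))) + 14306 = (6 - sqrt(-34 + 7)) + 14306 = (6 - sqrt(-27)) + 14306 = (6 - 3*I*sqrt(3)) + 14306 = 14312 - 3*I*sqrt(3)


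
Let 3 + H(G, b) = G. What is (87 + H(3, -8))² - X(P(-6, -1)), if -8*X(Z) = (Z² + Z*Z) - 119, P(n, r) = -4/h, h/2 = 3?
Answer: 543905/72 ≈ 7554.2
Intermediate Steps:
h = 6 (h = 2*3 = 6)
H(G, b) = -3 + G
P(n, r) = -⅔ (P(n, r) = -4/6 = -4*⅙ = -⅔)
X(Z) = 119/8 - Z²/4 (X(Z) = -((Z² + Z*Z) - 119)/8 = -((Z² + Z²) - 119)/8 = -(2*Z² - 119)/8 = -(-119 + 2*Z²)/8 = 119/8 - Z²/4)
(87 + H(3, -8))² - X(P(-6, -1)) = (87 + (-3 + 3))² - (119/8 - (-⅔)²/4) = (87 + 0)² - (119/8 - ¼*4/9) = 87² - (119/8 - ⅑) = 7569 - 1*1063/72 = 7569 - 1063/72 = 543905/72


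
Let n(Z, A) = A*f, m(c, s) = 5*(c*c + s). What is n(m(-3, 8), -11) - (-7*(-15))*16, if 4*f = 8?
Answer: -1702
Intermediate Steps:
m(c, s) = 5*s + 5*c² (m(c, s) = 5*(c² + s) = 5*(s + c²) = 5*s + 5*c²)
f = 2 (f = (¼)*8 = 2)
n(Z, A) = 2*A (n(Z, A) = A*2 = 2*A)
n(m(-3, 8), -11) - (-7*(-15))*16 = 2*(-11) - (-7*(-15))*16 = -22 - 105*16 = -22 - 1*1680 = -22 - 1680 = -1702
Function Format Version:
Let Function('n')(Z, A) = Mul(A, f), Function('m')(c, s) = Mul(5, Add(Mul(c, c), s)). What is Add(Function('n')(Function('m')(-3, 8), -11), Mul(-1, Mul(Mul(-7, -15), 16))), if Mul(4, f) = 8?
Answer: -1702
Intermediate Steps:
Function('m')(c, s) = Add(Mul(5, s), Mul(5, Pow(c, 2))) (Function('m')(c, s) = Mul(5, Add(Pow(c, 2), s)) = Mul(5, Add(s, Pow(c, 2))) = Add(Mul(5, s), Mul(5, Pow(c, 2))))
f = 2 (f = Mul(Rational(1, 4), 8) = 2)
Function('n')(Z, A) = Mul(2, A) (Function('n')(Z, A) = Mul(A, 2) = Mul(2, A))
Add(Function('n')(Function('m')(-3, 8), -11), Mul(-1, Mul(Mul(-7, -15), 16))) = Add(Mul(2, -11), Mul(-1, Mul(Mul(-7, -15), 16))) = Add(-22, Mul(-1, Mul(105, 16))) = Add(-22, Mul(-1, 1680)) = Add(-22, -1680) = -1702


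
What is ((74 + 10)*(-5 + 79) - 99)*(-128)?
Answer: -782976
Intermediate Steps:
((74 + 10)*(-5 + 79) - 99)*(-128) = (84*74 - 99)*(-128) = (6216 - 99)*(-128) = 6117*(-128) = -782976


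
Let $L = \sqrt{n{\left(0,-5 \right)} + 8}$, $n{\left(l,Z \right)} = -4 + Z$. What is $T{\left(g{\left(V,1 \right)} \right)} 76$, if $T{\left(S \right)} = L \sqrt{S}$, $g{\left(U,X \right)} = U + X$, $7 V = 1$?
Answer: $\frac{152 i \sqrt{14}}{7} \approx 81.247 i$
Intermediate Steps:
$V = \frac{1}{7}$ ($V = \frac{1}{7} \cdot 1 = \frac{1}{7} \approx 0.14286$)
$L = i$ ($L = \sqrt{\left(-4 - 5\right) + 8} = \sqrt{-9 + 8} = \sqrt{-1} = i \approx 1.0 i$)
$T{\left(S \right)} = i \sqrt{S}$
$T{\left(g{\left(V,1 \right)} \right)} 76 = i \sqrt{\frac{1}{7} + 1} \cdot 76 = i \sqrt{\frac{8}{7}} \cdot 76 = i \frac{2 \sqrt{14}}{7} \cdot 76 = \frac{2 i \sqrt{14}}{7} \cdot 76 = \frac{152 i \sqrt{14}}{7}$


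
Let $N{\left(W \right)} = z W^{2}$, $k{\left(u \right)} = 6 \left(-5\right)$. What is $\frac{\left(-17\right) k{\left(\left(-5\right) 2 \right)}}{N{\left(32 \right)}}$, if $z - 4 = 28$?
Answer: $\frac{255}{16384} \approx 0.015564$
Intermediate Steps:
$k{\left(u \right)} = -30$
$z = 32$ ($z = 4 + 28 = 32$)
$N{\left(W \right)} = 32 W^{2}$
$\frac{\left(-17\right) k{\left(\left(-5\right) 2 \right)}}{N{\left(32 \right)}} = \frac{\left(-17\right) \left(-30\right)}{32 \cdot 32^{2}} = \frac{510}{32 \cdot 1024} = \frac{510}{32768} = 510 \cdot \frac{1}{32768} = \frac{255}{16384}$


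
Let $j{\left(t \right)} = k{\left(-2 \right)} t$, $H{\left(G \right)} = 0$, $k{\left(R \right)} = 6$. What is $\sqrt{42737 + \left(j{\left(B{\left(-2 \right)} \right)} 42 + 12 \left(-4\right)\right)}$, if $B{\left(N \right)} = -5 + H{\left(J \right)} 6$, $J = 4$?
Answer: $\sqrt{41429} \approx 203.54$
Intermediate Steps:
$B{\left(N \right)} = -5$ ($B{\left(N \right)} = -5 + 0 \cdot 6 = -5 + 0 = -5$)
$j{\left(t \right)} = 6 t$
$\sqrt{42737 + \left(j{\left(B{\left(-2 \right)} \right)} 42 + 12 \left(-4\right)\right)} = \sqrt{42737 + \left(6 \left(-5\right) 42 + 12 \left(-4\right)\right)} = \sqrt{42737 - 1308} = \sqrt{41429}$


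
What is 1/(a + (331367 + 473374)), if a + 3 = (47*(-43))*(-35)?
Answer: 1/875473 ≈ 1.1422e-6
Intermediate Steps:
a = 70732 (a = -3 + (47*(-43))*(-35) = -3 - 2021*(-35) = -3 + 70735 = 70732)
1/(a + (331367 + 473374)) = 1/(70732 + (331367 + 473374)) = 1/(70732 + 804741) = 1/875473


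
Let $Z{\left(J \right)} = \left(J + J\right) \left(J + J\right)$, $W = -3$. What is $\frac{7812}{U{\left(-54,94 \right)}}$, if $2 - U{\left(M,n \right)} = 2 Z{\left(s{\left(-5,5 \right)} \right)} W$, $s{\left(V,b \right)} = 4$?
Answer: $\frac{3906}{193} \approx 20.238$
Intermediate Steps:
$Z{\left(J \right)} = 4 J^{2}$ ($Z{\left(J \right)} = 2 J 2 J = 4 J^{2}$)
$U{\left(M,n \right)} = 386$ ($U{\left(M,n \right)} = 2 - 2 \cdot 4 \cdot 4^{2} \left(-3\right) = 2 - 2 \cdot 4 \cdot 16 \left(-3\right) = 2 - 2 \cdot 64 \left(-3\right) = 2 - 128 \left(-3\right) = 2 - -384 = 2 + 384 = 386$)
$\frac{7812}{U{\left(-54,94 \right)}} = \frac{7812}{386} = 7812 \cdot \frac{1}{386} = \frac{3906}{193}$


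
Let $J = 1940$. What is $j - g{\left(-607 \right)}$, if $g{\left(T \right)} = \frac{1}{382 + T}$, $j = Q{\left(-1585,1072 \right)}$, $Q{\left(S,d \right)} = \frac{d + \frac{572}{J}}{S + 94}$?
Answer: $- \frac{7752736}{10847025} \approx -0.71473$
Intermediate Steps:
$Q{\left(S,d \right)} = \frac{\frac{143}{485} + d}{94 + S}$ ($Q{\left(S,d \right)} = \frac{d + \frac{572}{1940}}{S + 94} = \frac{d + 572 \cdot \frac{1}{1940}}{94 + S} = \frac{d + \frac{143}{485}}{94 + S} = \frac{\frac{143}{485} + d}{94 + S}$)
$j = - \frac{520063}{723135}$ ($j = \frac{\frac{143}{485} + 1072}{94 - 1585} = \frac{1}{-1491} \cdot \frac{520063}{485} = \left(- \frac{1}{1491}\right) \frac{520063}{485} = - \frac{520063}{723135} \approx -0.71918$)
$j - g{\left(-607 \right)} = - \frac{520063}{723135} - \frac{1}{382 - 607} = - \frac{520063}{723135} - \frac{1}{-225} = - \frac{520063}{723135} - - \frac{1}{225} = - \frac{520063}{723135} + \frac{1}{225} = - \frac{7752736}{10847025}$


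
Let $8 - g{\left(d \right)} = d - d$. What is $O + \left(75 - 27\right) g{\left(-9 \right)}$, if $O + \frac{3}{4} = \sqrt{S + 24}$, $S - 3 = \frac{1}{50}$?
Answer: $\frac{1533}{4} + \frac{\sqrt{2702}}{10} \approx 388.45$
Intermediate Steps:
$g{\left(d \right)} = 8$ ($g{\left(d \right)} = 8 - \left(d - d\right) = 8 - 0 = 8 + 0 = 8$)
$S = \frac{151}{50}$ ($S = 3 + \frac{1}{50} = \frac{151}{50} \approx 3.02$)
$O = - \frac{3}{4} + \frac{\sqrt{2702}}{10}$ ($O = - \frac{3}{4} + \sqrt{\frac{151}{50} + 24} = - \frac{3}{4} + \sqrt{\frac{1351}{50}} = - \frac{3}{4} + \frac{\sqrt{2702}}{10} \approx 4.4481$)
$O + \left(75 - 27\right) g{\left(-9 \right)} = \left(- \frac{3}{4} + \frac{\sqrt{2702}}{10}\right) + \left(75 - 27\right) 8 = \left(- \frac{3}{4} + \frac{\sqrt{2702}}{10}\right) + 48 \cdot 8 = \left(- \frac{3}{4} + \frac{\sqrt{2702}}{10}\right) + 384 = \frac{1533}{4} + \frac{\sqrt{2702}}{10}$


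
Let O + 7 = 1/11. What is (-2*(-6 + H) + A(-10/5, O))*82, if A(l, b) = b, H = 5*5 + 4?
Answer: -47724/11 ≈ -4338.5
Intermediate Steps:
H = 29 (H = 25 + 4 = 29)
O = -76/11 (O = -7 + 1/11 = -76/11 ≈ -6.9091)
(-2*(-6 + H) + A(-10/5, O))*82 = (-2*(-6 + 29) - 76/11)*82 = (-2*23 - 76/11)*82 = (-46 - 76/11)*82 = -582/11*82 = -47724/11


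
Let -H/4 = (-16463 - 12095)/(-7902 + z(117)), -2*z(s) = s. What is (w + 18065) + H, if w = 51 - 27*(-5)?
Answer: 290345707/15921 ≈ 18237.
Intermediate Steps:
z(s) = -s/2
w = 186 (w = 51 - 9*(-15) = 51 + 135 = 186)
H = -228464/15921 (H = -4*(-16463 - 12095)/(-7902 - ½*117) = -(-114232)/(-7902 - 117/2) = -(-114232)/(-15921/2) = -(-114232)*(-2)/15921 = -4*57116/15921 = -228464/15921 ≈ -14.350)
(w + 18065) + H = (186 + 18065) - 228464/15921 = 18251 - 228464/15921 = 290345707/15921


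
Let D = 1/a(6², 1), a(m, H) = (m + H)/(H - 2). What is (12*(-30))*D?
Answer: 360/37 ≈ 9.7297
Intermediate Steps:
a(m, H) = (H + m)/(-2 + H)
D = -1/37 (D = 1/((1 + 6²)/(-2 + 1)) = 1/((1 + 36)/(-1)) = 1/(-1*37) = 1/(-37) = -1/37 ≈ -0.027027)
(12*(-30))*D = (12*(-30))*(-1/37) = -360*(-1/37) = 360/37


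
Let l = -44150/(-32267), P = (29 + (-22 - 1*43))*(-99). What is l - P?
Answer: -114955438/32267 ≈ -3562.6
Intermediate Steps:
P = 3564 (P = (29 + (-22 - 43))*(-99) = (29 - 65)*(-99) = -36*(-99) = 3564)
l = 44150/32267 (l = -44150*(-1/32267) = 44150/32267 ≈ 1.3683)
l - P = 44150/32267 - 1*3564 = 44150/32267 - 3564 = -114955438/32267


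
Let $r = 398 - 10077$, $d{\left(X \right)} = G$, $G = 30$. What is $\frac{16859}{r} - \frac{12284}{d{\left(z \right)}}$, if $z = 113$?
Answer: $- \frac{59701303}{145185} \approx -411.21$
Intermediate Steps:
$d{\left(X \right)} = 30$
$r = -9679$ ($r = 398 - 10077 = -9679$)
$\frac{16859}{r} - \frac{12284}{d{\left(z \right)}} = \frac{16859}{-9679} - \frac{12284}{30} = 16859 \left(- \frac{1}{9679}\right) - \frac{6142}{15} = - \frac{16859}{9679} - \frac{6142}{15} = - \frac{59701303}{145185}$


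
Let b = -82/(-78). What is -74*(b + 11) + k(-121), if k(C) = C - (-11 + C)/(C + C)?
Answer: -434723/429 ≈ -1013.3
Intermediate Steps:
b = 41/39 (b = -82*(-1/78) = 41/39 ≈ 1.0513)
k(C) = C - (-11 + C)/(2*C)
-74*(b + 11) + k(-121) = -74*(41/39 + 11) + (-½ - 121 + (11/2)/(-121)) = -74*470/39 + (-½ - 121 + (11/2)*(-1/121)) = -34780/39 + (-½ - 121 - 1/22) = -34780/39 - 1337/11 = -434723/429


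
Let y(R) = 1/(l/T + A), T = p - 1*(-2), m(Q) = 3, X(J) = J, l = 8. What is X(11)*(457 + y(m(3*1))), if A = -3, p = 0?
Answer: 5038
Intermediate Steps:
T = 2 (T = 0 - 1*(-2) = 0 + 2 = 2)
y(R) = 1 (y(R) = 1/(8/2 - 3) = 1/(8*(1/2) - 3) = 1/(4 - 3) = 1/1 = 1)
X(11)*(457 + y(m(3*1))) = 11*(457 + 1) = 11*458 = 5038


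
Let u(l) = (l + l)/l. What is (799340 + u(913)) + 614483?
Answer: 1413825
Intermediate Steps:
u(l) = 2 (u(l) = (2*l)/l = 2)
(799340 + u(913)) + 614483 = (799340 + 2) + 614483 = 799342 + 614483 = 1413825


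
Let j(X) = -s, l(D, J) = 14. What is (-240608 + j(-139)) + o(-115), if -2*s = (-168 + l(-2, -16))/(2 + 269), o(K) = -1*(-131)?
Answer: -65169344/271 ≈ -2.4048e+5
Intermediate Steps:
o(K) = 131
s = 77/271 (s = -(-168 + 14)/(2*(2 + 269)) = -(-77)/271 = -½*(-154/271) = 77/271 ≈ 0.28413)
j(X) = -77/271 (j(X) = -1*77/271 = -77/271)
(-240608 + j(-139)) + o(-115) = (-240608 - 77/271) + 131 = -65204845/271 + 131 = -65169344/271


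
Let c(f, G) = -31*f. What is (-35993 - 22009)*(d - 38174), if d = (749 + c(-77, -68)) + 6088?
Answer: 1679157900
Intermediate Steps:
d = 9224 (d = (749 - 31*(-77)) + 6088 = (749 + 2387) + 6088 = 3136 + 6088 = 9224)
(-35993 - 22009)*(d - 38174) = (-35993 - 22009)*(9224 - 38174) = -58002*(-28950) = 1679157900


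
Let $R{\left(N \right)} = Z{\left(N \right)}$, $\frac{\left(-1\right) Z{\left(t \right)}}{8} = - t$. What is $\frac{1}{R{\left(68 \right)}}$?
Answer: $\frac{1}{544} \approx 0.0018382$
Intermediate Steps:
$Z{\left(t \right)} = 8 t$ ($Z{\left(t \right)} = - 8 \left(- t\right) = 8 t$)
$R{\left(N \right)} = 8 N$
$\frac{1}{R{\left(68 \right)}} = \frac{1}{8 \cdot 68} = \frac{1}{544}$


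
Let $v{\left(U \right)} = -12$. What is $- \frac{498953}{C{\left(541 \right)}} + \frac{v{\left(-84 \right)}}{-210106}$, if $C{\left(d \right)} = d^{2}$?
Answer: $- \frac{52414753423}{30747017093} \approx -1.7047$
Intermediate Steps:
$- \frac{498953}{C{\left(541 \right)}} + \frac{v{\left(-84 \right)}}{-210106} = - \frac{498953}{541^{2}} - \frac{12}{-210106} = - \frac{498953}{292681} - - \frac{6}{105053} = \left(-498953\right) \frac{1}{292681} + \frac{6}{105053} = - \frac{498953}{292681} + \frac{6}{105053} = - \frac{52414753423}{30747017093}$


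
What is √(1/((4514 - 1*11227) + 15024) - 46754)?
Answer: I*√3229425989323/8311 ≈ 216.23*I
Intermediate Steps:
√(1/((4514 - 1*11227) + 15024) - 46754) = √(1/((4514 - 11227) + 15024) - 46754) = √(1/(-6713 + 15024) - 46754) = √(1/8311 - 46754) = √(-388572493/8311) = I*√3229425989323/8311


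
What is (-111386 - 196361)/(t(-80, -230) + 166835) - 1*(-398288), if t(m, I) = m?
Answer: 66416207693/166755 ≈ 3.9829e+5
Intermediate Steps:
(-111386 - 196361)/(t(-80, -230) + 166835) - 1*(-398288) = (-111386 - 196361)/(-80 + 166835) - 1*(-398288) = -307747/166755 + 398288 = 66416207693/166755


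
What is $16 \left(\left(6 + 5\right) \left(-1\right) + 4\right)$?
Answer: $-112$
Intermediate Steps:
$16 \left(\left(6 + 5\right) \left(-1\right) + 4\right) = 16 \left(11 \left(-1\right) + 4\right) = 16 \left(-11 + 4\right) = 16 \left(-7\right) = -112$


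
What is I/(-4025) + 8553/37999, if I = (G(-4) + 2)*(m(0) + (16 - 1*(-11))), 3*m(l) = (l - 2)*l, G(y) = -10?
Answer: 42633609/152945975 ≈ 0.27875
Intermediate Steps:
m(l) = l*(-2 + l)/3 (m(l) = ((l - 2)*l)/3 = ((-2 + l)*l)/3 = (l*(-2 + l))/3 = l*(-2 + l)/3)
I = -216 (I = (-10 + 2)*((1/3)*0*(-2 + 0) + (16 - 1*(-11))) = -8*((1/3)*0*(-2) + (16 + 11)) = -8*(0 + 27) = -8*27 = -216)
I/(-4025) + 8553/37999 = -216/(-4025) + 8553/37999 = -216*(-1/4025) + 8553*(1/37999) = 216/4025 + 8553/37999 = 42633609/152945975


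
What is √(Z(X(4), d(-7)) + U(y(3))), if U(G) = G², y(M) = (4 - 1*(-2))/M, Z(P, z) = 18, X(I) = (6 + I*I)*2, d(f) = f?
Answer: √22 ≈ 4.6904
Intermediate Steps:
X(I) = 12 + 2*I² (X(I) = (6 + I²)*2 = 12 + 2*I²)
y(M) = 6/M (y(M) = (4 + 2)/M = 6/M)
√(Z(X(4), d(-7)) + U(y(3))) = √(18 + (6/3)²) = √(18 + (6*(⅓))²) = √(18 + 2²) = √(18 + 4) = √22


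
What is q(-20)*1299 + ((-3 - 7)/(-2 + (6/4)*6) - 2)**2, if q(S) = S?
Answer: -1272444/49 ≈ -25968.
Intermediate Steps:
q(-20)*1299 + ((-3 - 7)/(-2 + (6/4)*6) - 2)**2 = -20*1299 + ((-3 - 7)/(-2 + (6/4)*6) - 2)**2 = -25980 + (-10/(-2 + (6*(1/4))*6) - 2)**2 = -25980 + (-10/(-2 + (3/2)*6) - 2)**2 = -25980 + (-10/(-2 + 9) - 2)**2 = -25980 + (-10/7 - 2)**2 = -25980 + (-24/7)**2 = -25980 + 576/49 = -1272444/49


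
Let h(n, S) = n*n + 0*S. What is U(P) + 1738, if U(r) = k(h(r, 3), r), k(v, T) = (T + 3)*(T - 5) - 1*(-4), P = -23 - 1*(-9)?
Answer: 1951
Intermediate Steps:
P = -14 (P = -23 + 9 = -14)
h(n, S) = n² (h(n, S) = n² + 0 = n²)
k(v, T) = 4 + (-5 + T)*(3 + T) (k(v, T) = (3 + T)*(-5 + T) + 4 = (-5 + T)*(3 + T) + 4 = 4 + (-5 + T)*(3 + T))
U(r) = -11 + r² - 2*r
U(P) + 1738 = (-11 + (-14)² - 2*(-14)) + 1738 = (-11 + 196 + 28) + 1738 = 213 + 1738 = 1951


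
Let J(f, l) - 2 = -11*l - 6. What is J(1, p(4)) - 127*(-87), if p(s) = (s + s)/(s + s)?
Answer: 11034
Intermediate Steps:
p(s) = 1 (p(s) = (2*s)/((2*s)) = (2*s)*(1/(2*s)) = 1)
J(f, l) = -4 - 11*l (J(f, l) = 2 + (-11*l - 6) = 2 + (-6 - 11*l) = -4 - 11*l)
J(1, p(4)) - 127*(-87) = (-4 - 11*1) - 127*(-87) = (-4 - 11) + 11049 = -15 + 11049 = 11034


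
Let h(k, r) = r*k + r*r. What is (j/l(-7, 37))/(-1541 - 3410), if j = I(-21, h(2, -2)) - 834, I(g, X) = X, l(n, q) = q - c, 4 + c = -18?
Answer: 834/292109 ≈ 0.0028551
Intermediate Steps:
c = -22 (c = -4 - 18 = -22)
l(n, q) = 22 + q (l(n, q) = q - 1*(-22) = q + 22 = 22 + q)
h(k, r) = r² + k*r (h(k, r) = k*r + r² = r² + k*r)
j = -834 (j = -2*(2 - 2) - 834 = -2*0 - 834 = 0 - 834 = -834)
(j/l(-7, 37))/(-1541 - 3410) = (-834/(22 + 37))/(-1541 - 3410) = (-834/59)/(-4951) = -(-834)/(4951*59) = -1/4951*(-834/59) = 834/292109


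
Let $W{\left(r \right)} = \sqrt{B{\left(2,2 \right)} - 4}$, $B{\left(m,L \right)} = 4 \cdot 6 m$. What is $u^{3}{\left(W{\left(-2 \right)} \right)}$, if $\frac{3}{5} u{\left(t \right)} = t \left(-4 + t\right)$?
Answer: $\frac{22264000}{27} - \frac{6512000 \sqrt{11}}{27} \approx 24672.0$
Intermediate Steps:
$B{\left(m,L \right)} = 24 m$
$W{\left(r \right)} = 2 \sqrt{11}$ ($W{\left(r \right)} = \sqrt{24 \cdot 2 - 4} = \sqrt{48 - 4} = \sqrt{44} = 2 \sqrt{11}$)
$u{\left(t \right)} = \frac{5 t \left(-4 + t\right)}{3}$
$u^{3}{\left(W{\left(-2 \right)} \right)} = \left(\frac{5 \cdot 2 \sqrt{11} \left(-4 + 2 \sqrt{11}\right)}{3}\right)^{3} = \left(\frac{10 \sqrt{11} \left(-4 + 2 \sqrt{11}\right)}{3}\right)^{3} = \frac{11000 \sqrt{11} \left(-4 + 2 \sqrt{11}\right)^{3}}{27}$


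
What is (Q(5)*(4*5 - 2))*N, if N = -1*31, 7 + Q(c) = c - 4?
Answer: 3348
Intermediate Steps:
Q(c) = -11 + c (Q(c) = -7 + (c - 4) = -7 + (-4 + c) = -11 + c)
N = -31
(Q(5)*(4*5 - 2))*N = ((-11 + 5)*(4*5 - 2))*(-31) = -6*(20 - 2)*(-31) = -6*18*(-31) = -108*(-31) = 3348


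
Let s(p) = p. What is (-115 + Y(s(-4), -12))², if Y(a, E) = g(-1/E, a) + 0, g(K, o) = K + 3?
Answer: 1803649/144 ≈ 12525.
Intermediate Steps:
g(K, o) = 3 + K
Y(a, E) = 3 - 1/E (Y(a, E) = (3 - 1/E) + 0 = 3 - 1/E)
(-115 + Y(s(-4), -12))² = (-115 + (3 - 1/(-12)))² = (-115 + (3 - 1*(-1/12)))² = (-115 + (3 + 1/12))² = (-115 + 37/12)² = (-1343/12)² = 1803649/144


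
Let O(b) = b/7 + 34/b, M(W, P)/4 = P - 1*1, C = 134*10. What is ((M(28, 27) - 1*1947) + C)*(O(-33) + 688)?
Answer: -79273303/231 ≈ -3.4317e+5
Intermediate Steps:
C = 1340
M(W, P) = -4 + 4*P (M(W, P) = 4*(P - 1*1) = 4*(P - 1) = 4*(-1 + P) = -4 + 4*P)
O(b) = 34/b + b/7 (O(b) = b*(⅐) + 34/b = b/7 + 34/b = 34/b + b/7)
((M(28, 27) - 1*1947) + C)*(O(-33) + 688) = (((-4 + 4*27) - 1*1947) + 1340)*((34/(-33) + (⅐)*(-33)) + 688) = (((-4 + 108) - 1947) + 1340)*((34*(-1/33) - 33/7) + 688) = ((104 - 1947) + 1340)*((-34/33 - 33/7) + 688) = (-1843 + 1340)*(-1327/231 + 688) = -503*157601/231 = -79273303/231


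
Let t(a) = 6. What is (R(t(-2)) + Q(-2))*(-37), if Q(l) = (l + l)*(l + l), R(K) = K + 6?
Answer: -1036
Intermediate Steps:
R(K) = 6 + K
Q(l) = 4*l**2 (Q(l) = (2*l)*(2*l) = 4*l**2)
(R(t(-2)) + Q(-2))*(-37) = ((6 + 6) + 4*(-2)**2)*(-37) = (12 + 4*4)*(-37) = (12 + 16)*(-37) = 28*(-37) = -1036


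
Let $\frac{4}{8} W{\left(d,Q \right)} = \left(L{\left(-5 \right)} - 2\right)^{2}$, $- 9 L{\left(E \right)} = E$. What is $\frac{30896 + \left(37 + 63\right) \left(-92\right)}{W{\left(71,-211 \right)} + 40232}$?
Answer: $\frac{878688}{1629565} \approx 0.53922$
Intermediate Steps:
$L{\left(E \right)} = - \frac{E}{9}$
$W{\left(d,Q \right)} = \frac{338}{81}$ ($W{\left(d,Q \right)} = 2 \left(\left(- \frac{1}{9}\right) \left(-5\right) - 2\right)^{2} = 2 \left(\frac{5}{9} + \left(-4 + 2\right)\right)^{2} = 2 \left(\frac{5}{9} - 2\right)^{2} = 2 \left(- \frac{13}{9}\right)^{2} = 2 \cdot \frac{169}{81} = \frac{338}{81}$)
$\frac{30896 + \left(37 + 63\right) \left(-92\right)}{W{\left(71,-211 \right)} + 40232} = \frac{30896 + \left(37 + 63\right) \left(-92\right)}{\frac{338}{81} + 40232} = \frac{30896 + 100 \left(-92\right)}{\frac{3259130}{81}} = \left(30896 - 9200\right) \frac{81}{3259130} = 21696 \cdot \frac{81}{3259130} = \frac{878688}{1629565}$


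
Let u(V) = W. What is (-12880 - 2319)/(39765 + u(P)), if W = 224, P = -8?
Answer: -15199/39989 ≈ -0.38008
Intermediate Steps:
u(V) = 224
(-12880 - 2319)/(39765 + u(P)) = (-12880 - 2319)/(39765 + 224) = -15199/39989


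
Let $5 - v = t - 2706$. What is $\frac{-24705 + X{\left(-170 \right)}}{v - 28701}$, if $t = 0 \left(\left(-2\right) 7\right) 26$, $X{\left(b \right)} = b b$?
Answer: $- \frac{839}{5198} \approx -0.16141$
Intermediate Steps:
$X{\left(b \right)} = b^{2}$
$t = 0$ ($t = 0 \left(-14\right) 26 = 0 \cdot 26 = 0$)
$v = 2711$ ($v = 5 - \left(0 - 2706\right) = 5 - -2706 = 5 + 2706 = 2711$)
$\frac{-24705 + X{\left(-170 \right)}}{v - 28701} = \frac{-24705 + \left(-170\right)^{2}}{2711 - 28701} = \frac{-24705 + 28900}{-25990} = 4195 \left(- \frac{1}{25990}\right) = - \frac{839}{5198}$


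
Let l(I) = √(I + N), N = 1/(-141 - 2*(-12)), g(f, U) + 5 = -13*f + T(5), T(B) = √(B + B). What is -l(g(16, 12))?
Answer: -I*√(323986 - 1521*√10)/39 ≈ -14.486*I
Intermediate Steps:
T(B) = √2*√B (T(B) = √(2*B) = √2*√B)
g(f, U) = -5 + √10 - 13*f (g(f, U) = -5 + (-13*f + √2*√5) = -5 + (-13*f + √10) = -5 + (√10 - 13*f) = -5 + √10 - 13*f)
N = -1/117 (N = 1/(-141 + 24) = 1/(-117) = -1/117 ≈ -0.0085470)
l(I) = √(-1/117 + I) (l(I) = √(I - 1/117) = √(-1/117 + I))
-l(g(16, 12)) = -√(-13 + 1521*(-5 + √10 - 13*16))/39 = -√(-13 + 1521*(-5 + √10 - 208))/39 = -√(-13 + 1521*(-213 + √10))/39 = -√(-13 + (-323973 + 1521*√10))/39 = -√(-323986 + 1521*√10)/39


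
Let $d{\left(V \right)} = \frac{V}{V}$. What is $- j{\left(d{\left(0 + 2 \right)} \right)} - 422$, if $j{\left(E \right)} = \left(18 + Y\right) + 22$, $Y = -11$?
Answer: $-451$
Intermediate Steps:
$d{\left(V \right)} = 1$
$j{\left(E \right)} = 29$ ($j{\left(E \right)} = \left(18 - 11\right) + 22 = 7 + 22 = 29$)
$- j{\left(d{\left(0 + 2 \right)} \right)} - 422 = \left(-1\right) 29 - 422 = -29 - 422 = -451$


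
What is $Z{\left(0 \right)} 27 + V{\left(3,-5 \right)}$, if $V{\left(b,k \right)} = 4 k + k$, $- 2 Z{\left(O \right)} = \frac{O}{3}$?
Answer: $-25$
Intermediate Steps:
$Z{\left(O \right)} = - \frac{O}{6}$ ($Z{\left(O \right)} = - \frac{O \frac{1}{3}}{2} = - \frac{\frac{1}{3} O}{2} = - \frac{O}{6}$)
$V{\left(b,k \right)} = 5 k$
$Z{\left(0 \right)} 27 + V{\left(3,-5 \right)} = \left(- \frac{1}{6}\right) 0 \cdot 27 + 5 \left(-5\right) = 0 \cdot 27 - 25 = 0 - 25 = -25$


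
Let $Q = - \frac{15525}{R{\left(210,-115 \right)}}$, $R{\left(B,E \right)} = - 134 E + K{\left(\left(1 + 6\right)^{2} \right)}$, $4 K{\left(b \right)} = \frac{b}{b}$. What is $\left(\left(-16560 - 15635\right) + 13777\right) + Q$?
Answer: $- \frac{42050594}{2283} \approx -18419.0$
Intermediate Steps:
$K{\left(b \right)} = \frac{1}{4}$ ($K{\left(b \right)} = \frac{b \frac{1}{b}}{4} = \frac{1}{4} \cdot 1 = \frac{1}{4}$)
$R{\left(B,E \right)} = \frac{1}{4} - 134 E$ ($R{\left(B,E \right)} = - 134 E + \frac{1}{4} = \frac{1}{4} - 134 E$)
$Q = - \frac{2300}{2283}$ ($Q = - \frac{15525}{\frac{1}{4} - -15410} = - \frac{15525}{\frac{1}{4} + 15410} = - \frac{15525}{\frac{61641}{4}} = \left(-15525\right) \frac{4}{61641} = - \frac{2300}{2283} \approx -1.0074$)
$\left(\left(-16560 - 15635\right) + 13777\right) + Q = \left(\left(-16560 - 15635\right) + 13777\right) - \frac{2300}{2283} = \left(-32195 + 13777\right) - \frac{2300}{2283} = -18418 - \frac{2300}{2283} = - \frac{42050594}{2283}$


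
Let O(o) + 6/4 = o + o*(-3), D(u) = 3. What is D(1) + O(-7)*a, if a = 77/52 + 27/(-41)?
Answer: 56617/4264 ≈ 13.278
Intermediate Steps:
O(o) = -3/2 - 2*o (O(o) = -3/2 + (o + o*(-3)) = -3/2 + (o - 3*o) = -3/2 - 2*o)
a = 1753/2132 (a = 77*(1/52) + 27*(-1/41) = 77/52 - 27/41 = 1753/2132 ≈ 0.82223)
D(1) + O(-7)*a = 3 + (-3/2 - 2*(-7))*(1753/2132) = 3 + (-3/2 + 14)*(1753/2132) = 3 + (25/2)*(1753/2132) = 3 + 43825/4264 = 56617/4264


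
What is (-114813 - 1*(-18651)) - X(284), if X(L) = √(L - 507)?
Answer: -96162 - I*√223 ≈ -96162.0 - 14.933*I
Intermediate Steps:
X(L) = √(-507 + L)
(-114813 - 1*(-18651)) - X(284) = (-114813 - 1*(-18651)) - √(-507 + 284) = (-114813 + 18651) - √(-223) = -96162 - I*√223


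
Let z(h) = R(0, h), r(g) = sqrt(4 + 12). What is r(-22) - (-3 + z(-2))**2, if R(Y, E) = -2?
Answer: -21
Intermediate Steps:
r(g) = 4 (r(g) = sqrt(16) = 4)
z(h) = -2
r(-22) - (-3 + z(-2))**2 = 4 - (-3 - 2)**2 = 4 - 1*(-5)**2 = 4 - 1*25 = 4 - 25 = -21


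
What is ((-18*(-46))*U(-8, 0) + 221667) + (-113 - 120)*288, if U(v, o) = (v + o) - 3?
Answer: 145455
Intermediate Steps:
U(v, o) = -3 + o + v (U(v, o) = (o + v) - 3 = -3 + o + v)
((-18*(-46))*U(-8, 0) + 221667) + (-113 - 120)*288 = ((-18*(-46))*(-3 + 0 - 8) + 221667) + (-113 - 120)*288 = (828*(-11) + 221667) - 233*288 = (-9108 + 221667) - 67104 = 212559 - 67104 = 145455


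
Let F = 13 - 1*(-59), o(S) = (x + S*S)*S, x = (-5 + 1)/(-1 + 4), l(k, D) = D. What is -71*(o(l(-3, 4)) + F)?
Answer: -27832/3 ≈ -9277.3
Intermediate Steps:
x = -4/3 ≈ -1.3333
o(S) = S*(-4/3 + S**2) (o(S) = (-4/3 + S*S)*S = (-4/3 + S**2)*S = S*(-4/3 + S**2))
F = 72 (F = 13 + 59 = 72)
-71*(o(l(-3, 4)) + F) = -71*(4*(-4/3 + 4**2) + 72) = -71*(4*(-4/3 + 16) + 72) = -71*(4*(44/3) + 72) = -71*(176/3 + 72) = -71*392/3 = -27832/3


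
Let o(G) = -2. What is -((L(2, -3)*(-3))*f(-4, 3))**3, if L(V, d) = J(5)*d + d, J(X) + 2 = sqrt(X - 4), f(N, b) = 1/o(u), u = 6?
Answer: 0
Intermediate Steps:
f(N, b) = -1/2 (f(N, b) = 1/(-2) = -1/2)
J(X) = -2 + sqrt(-4 + X) (J(X) = -2 + sqrt(X - 4) = -2 + sqrt(-4 + X))
L(V, d) = 0 (L(V, d) = (-2 + sqrt(-4 + 5))*d + d = (-2 + sqrt(1))*d + d = (-2 + 1)*d + d = -d + d = 0)
-((L(2, -3)*(-3))*f(-4, 3))**3 = -((0*(-3))*(-1/2))**3 = -(0*(-1/2))**3 = -1*0**3 = -1*0 = 0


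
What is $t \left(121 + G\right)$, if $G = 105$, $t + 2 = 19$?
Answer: $3842$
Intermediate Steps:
$t = 17$ ($t = -2 + 19 = 17$)
$t \left(121 + G\right) = 17 \left(121 + 105\right) = 17 \cdot 226 = 3842$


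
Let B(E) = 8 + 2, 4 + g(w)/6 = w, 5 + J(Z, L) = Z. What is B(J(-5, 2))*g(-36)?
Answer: -2400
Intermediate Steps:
J(Z, L) = -5 + Z
g(w) = -24 + 6*w
B(E) = 10
B(J(-5, 2))*g(-36) = 10*(-24 + 6*(-36)) = 10*(-24 - 216) = 10*(-240) = -2400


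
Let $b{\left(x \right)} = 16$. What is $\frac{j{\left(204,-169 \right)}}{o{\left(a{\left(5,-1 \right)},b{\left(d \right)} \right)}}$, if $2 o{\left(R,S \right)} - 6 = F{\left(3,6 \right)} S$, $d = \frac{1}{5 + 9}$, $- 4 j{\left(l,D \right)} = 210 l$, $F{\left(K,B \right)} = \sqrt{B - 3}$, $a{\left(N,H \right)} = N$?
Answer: $\frac{10710}{61} - \frac{28560 \sqrt{3}}{61} \approx -635.37$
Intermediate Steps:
$F{\left(K,B \right)} = \sqrt{-3 + B}$
$j{\left(l,D \right)} = - \frac{105 l}{2}$ ($j{\left(l,D \right)} = - \frac{210 l}{4} = - \frac{105 l}{2}$)
$d = \frac{1}{14} \approx 0.071429$
$o{\left(R,S \right)} = 3 + \frac{S \sqrt{3}}{2}$ ($o{\left(R,S \right)} = 3 + \frac{\sqrt{-3 + 6} S}{2} = 3 + \frac{\sqrt{3} S}{2} = 3 + \frac{S \sqrt{3}}{2}$)
$\frac{j{\left(204,-169 \right)}}{o{\left(a{\left(5,-1 \right)},b{\left(d \right)} \right)}} = \frac{\left(- \frac{105}{2}\right) 204}{3 + \frac{1}{2} \cdot 16 \sqrt{3}} = - \frac{10710}{3 + 8 \sqrt{3}}$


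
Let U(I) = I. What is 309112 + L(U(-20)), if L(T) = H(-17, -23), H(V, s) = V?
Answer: 309095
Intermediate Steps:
L(T) = -17
309112 + L(U(-20)) = 309112 - 17 = 309095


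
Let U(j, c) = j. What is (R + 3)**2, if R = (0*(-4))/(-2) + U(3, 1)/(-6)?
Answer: 25/4 ≈ 6.2500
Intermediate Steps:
R = -1/2 (R = (0*(-4))/(-2) + 3/(-6) = 0*(-1/2) + 3*(-1/6) = 0 - 1/2 = -1/2 ≈ -0.50000)
(R + 3)**2 = (-1/2 + 3)**2 = (5/2)**2 = 25/4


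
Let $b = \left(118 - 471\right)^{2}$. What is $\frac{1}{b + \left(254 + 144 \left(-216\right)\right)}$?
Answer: $\frac{1}{93759} \approx 1.0666 \cdot 10^{-5}$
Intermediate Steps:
$b = 124609$ ($b = \left(118 - 471\right)^{2} = \left(-353\right)^{2} = 124609$)
$\frac{1}{b + \left(254 + 144 \left(-216\right)\right)} = \frac{1}{124609 + \left(254 + 144 \left(-216\right)\right)} = \frac{1}{124609 + \left(254 - 31104\right)} = \frac{1}{124609 - 30850} = \frac{1}{93759}$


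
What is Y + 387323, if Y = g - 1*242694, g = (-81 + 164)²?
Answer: 151518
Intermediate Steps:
g = 6889 (g = 83² = 6889)
Y = -235805 (Y = 6889 - 1*242694 = 6889 - 242694 = -235805)
Y + 387323 = -235805 + 387323 = 151518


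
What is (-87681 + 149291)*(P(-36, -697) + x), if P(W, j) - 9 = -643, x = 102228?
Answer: 6259206340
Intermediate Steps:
P(W, j) = -634 (P(W, j) = 9 - 643 = -634)
(-87681 + 149291)*(P(-36, -697) + x) = (-87681 + 149291)*(-634 + 102228) = 61610*101594 = 6259206340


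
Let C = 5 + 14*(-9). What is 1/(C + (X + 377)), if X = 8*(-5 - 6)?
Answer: 1/168 ≈ 0.0059524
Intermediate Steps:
C = -121 (C = 5 - 126 = -121)
X = -88 (X = 8*(-11) = -88)
1/(C + (X + 377)) = 1/(-121 + (-88 + 377)) = 1/(-121 + 289) = 1/168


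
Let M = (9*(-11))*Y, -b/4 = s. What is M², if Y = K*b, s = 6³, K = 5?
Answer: 182910182400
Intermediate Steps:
s = 216
b = -864 (b = -4*216 = -864)
Y = -4320 (Y = 5*(-864) = -4320)
M = 427680 (M = (9*(-11))*(-4320) = -99*(-4320) = 427680)
M² = 427680² = 182910182400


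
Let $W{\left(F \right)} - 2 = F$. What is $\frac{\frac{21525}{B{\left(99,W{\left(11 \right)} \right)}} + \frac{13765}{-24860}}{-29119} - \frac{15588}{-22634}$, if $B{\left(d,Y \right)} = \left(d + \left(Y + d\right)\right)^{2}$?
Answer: $\frac{50238239170419353}{72946389774199876} \approx 0.6887$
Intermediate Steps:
$W{\left(F \right)} = 2 + F$
$B{\left(d,Y \right)} = \left(Y + 2 d\right)^{2}$
$\frac{\frac{21525}{B{\left(99,W{\left(11 \right)} \right)}} + \frac{13765}{-24860}}{-29119} - \frac{15588}{-22634} = \frac{\frac{21525}{\left(\left(2 + 11\right) + 2 \cdot 99\right)^{2}} + \frac{13765}{-24860}}{-29119} - \frac{15588}{-22634} = \left(\frac{21525}{\left(13 + 198\right)^{2}} + 13765 \left(- \frac{1}{24860}\right)\right) \left(- \frac{1}{29119}\right) - - \frac{7794}{11317} = \left(\frac{21525}{211^{2}} - \frac{2753}{4972}\right) \left(- \frac{1}{29119}\right) + \frac{7794}{11317} = \left(\frac{21525}{44521} - \frac{2753}{4972}\right) \left(- \frac{1}{29119}\right) + \frac{7794}{11317} = \left(- \frac{15544013}{221358412}\right) \left(- \frac{1}{29119}\right) + \frac{7794}{11317} = \frac{15544013}{6445735599028} + \frac{7794}{11317} = \frac{50238239170419353}{72946389774199876}$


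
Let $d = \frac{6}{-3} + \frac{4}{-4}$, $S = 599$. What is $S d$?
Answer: $-1797$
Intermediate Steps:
$d = -3$ ($d = 6 \left(- \frac{1}{3}\right) + 4 \left(- \frac{1}{4}\right) = -2 - 1 = -3$)
$S d = 599 \left(-3\right) = -1797$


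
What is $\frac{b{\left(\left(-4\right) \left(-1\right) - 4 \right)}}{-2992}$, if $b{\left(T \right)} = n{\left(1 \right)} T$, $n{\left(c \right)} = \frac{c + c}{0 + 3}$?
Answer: $0$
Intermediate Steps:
$n{\left(c \right)} = \frac{2 c}{3}$
$b{\left(T \right)} = \frac{2 T}{3}$ ($b{\left(T \right)} = \frac{2}{3} \cdot 1 T = \frac{2 T}{3}$)
$\frac{b{\left(\left(-4\right) \left(-1\right) - 4 \right)}}{-2992} = \frac{\frac{2}{3} \left(\left(-4\right) \left(-1\right) - 4\right)}{-2992} = \frac{2 \left(4 - 4\right)}{3} \left(- \frac{1}{2992}\right) = \frac{2}{3} \cdot 0 \left(- \frac{1}{2992}\right) = 0 \left(- \frac{1}{2992}\right) = 0$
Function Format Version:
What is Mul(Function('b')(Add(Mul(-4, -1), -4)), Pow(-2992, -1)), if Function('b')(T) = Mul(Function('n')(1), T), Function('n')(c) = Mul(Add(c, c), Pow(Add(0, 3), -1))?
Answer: 0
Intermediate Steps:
Function('n')(c) = Mul(Rational(2, 3), c) (Function('n')(c) = Mul(Mul(2, c), Pow(3, -1)) = Mul(Mul(2, c), Rational(1, 3)) = Mul(Rational(2, 3), c))
Function('b')(T) = Mul(Rational(2, 3), T) (Function('b')(T) = Mul(Mul(Rational(2, 3), 1), T) = Mul(Rational(2, 3), T))
Mul(Function('b')(Add(Mul(-4, -1), -4)), Pow(-2992, -1)) = Mul(Mul(Rational(2, 3), Add(Mul(-4, -1), -4)), Pow(-2992, -1)) = Mul(Mul(Rational(2, 3), Add(4, -4)), Rational(-1, 2992)) = Mul(Mul(Rational(2, 3), 0), Rational(-1, 2992)) = Mul(0, Rational(-1, 2992)) = 0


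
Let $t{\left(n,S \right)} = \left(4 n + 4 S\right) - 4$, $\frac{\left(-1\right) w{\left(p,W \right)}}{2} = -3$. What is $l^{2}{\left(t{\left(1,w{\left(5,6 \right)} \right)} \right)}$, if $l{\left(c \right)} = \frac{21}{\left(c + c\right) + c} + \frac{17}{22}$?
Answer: $\frac{78961}{69696} \approx 1.1329$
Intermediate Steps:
$w{\left(p,W \right)} = 6$ ($w{\left(p,W \right)} = \left(-2\right) \left(-3\right) = 6$)
$t{\left(n,S \right)} = -4 + 4 S + 4 n$ ($t{\left(n,S \right)} = \left(4 S + 4 n\right) - 4 = -4 + 4 S + 4 n$)
$l{\left(c \right)} = \frac{17}{22} + \frac{7}{c}$ ($l{\left(c \right)} = \frac{21}{2 c + c} + 17 \cdot \frac{1}{22} = \frac{21}{3 c} + \frac{17}{22} = 21 \frac{1}{3 c} + \frac{17}{22} = \frac{7}{c} + \frac{17}{22} = \frac{17}{22} + \frac{7}{c}$)
$l^{2}{\left(t{\left(1,w{\left(5,6 \right)} \right)} \right)} = \left(\frac{17}{22} + \frac{7}{-4 + 4 \cdot 6 + 4 \cdot 1}\right)^{2} = \left(\frac{17}{22} + \frac{7}{-4 + 24 + 4}\right)^{2} = \left(\frac{17}{22} + \frac{7}{24}\right)^{2} = \left(\frac{281}{264}\right)^{2} = \frac{78961}{69696}$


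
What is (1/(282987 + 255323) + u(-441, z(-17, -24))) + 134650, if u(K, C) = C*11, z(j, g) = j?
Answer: 72382777531/538310 ≈ 1.3446e+5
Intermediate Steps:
u(K, C) = 11*C
(1/(282987 + 255323) + u(-441, z(-17, -24))) + 134650 = (1/(282987 + 255323) + 11*(-17)) + 134650 = (1/538310 - 187) + 134650 = -100663969/538310 + 134650 = 72382777531/538310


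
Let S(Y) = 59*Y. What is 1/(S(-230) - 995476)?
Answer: -1/1009046 ≈ -9.9103e-7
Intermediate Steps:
1/(S(-230) - 995476) = 1/(59*(-230) - 995476) = 1/(-13570 - 995476) = 1/(-1009046) = -1/1009046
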